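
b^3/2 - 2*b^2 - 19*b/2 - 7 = (b/2 + 1/2)*(b - 7)*(b + 2)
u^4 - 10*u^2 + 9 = (u - 3)*(u - 1)*(u + 1)*(u + 3)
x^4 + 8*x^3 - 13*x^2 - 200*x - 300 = (x - 5)*(x + 2)*(x + 5)*(x + 6)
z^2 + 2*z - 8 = (z - 2)*(z + 4)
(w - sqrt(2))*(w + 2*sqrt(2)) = w^2 + sqrt(2)*w - 4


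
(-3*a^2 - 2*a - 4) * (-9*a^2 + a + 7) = 27*a^4 + 15*a^3 + 13*a^2 - 18*a - 28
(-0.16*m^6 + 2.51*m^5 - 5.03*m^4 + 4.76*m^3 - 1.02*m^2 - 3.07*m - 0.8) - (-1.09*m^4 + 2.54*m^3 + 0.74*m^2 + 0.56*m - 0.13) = -0.16*m^6 + 2.51*m^5 - 3.94*m^4 + 2.22*m^3 - 1.76*m^2 - 3.63*m - 0.67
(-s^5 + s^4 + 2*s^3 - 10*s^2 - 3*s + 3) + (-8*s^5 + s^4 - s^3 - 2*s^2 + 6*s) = -9*s^5 + 2*s^4 + s^3 - 12*s^2 + 3*s + 3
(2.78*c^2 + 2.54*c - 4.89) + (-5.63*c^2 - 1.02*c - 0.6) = -2.85*c^2 + 1.52*c - 5.49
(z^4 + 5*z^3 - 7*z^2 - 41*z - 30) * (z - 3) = z^5 + 2*z^4 - 22*z^3 - 20*z^2 + 93*z + 90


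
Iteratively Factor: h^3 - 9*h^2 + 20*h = (h - 5)*(h^2 - 4*h) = (h - 5)*(h - 4)*(h)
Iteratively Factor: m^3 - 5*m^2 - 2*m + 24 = (m - 3)*(m^2 - 2*m - 8) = (m - 3)*(m + 2)*(m - 4)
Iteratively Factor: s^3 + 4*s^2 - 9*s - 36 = (s + 3)*(s^2 + s - 12) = (s + 3)*(s + 4)*(s - 3)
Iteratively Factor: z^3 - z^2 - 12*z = (z + 3)*(z^2 - 4*z) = z*(z + 3)*(z - 4)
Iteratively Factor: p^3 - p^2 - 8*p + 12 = (p - 2)*(p^2 + p - 6) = (p - 2)*(p + 3)*(p - 2)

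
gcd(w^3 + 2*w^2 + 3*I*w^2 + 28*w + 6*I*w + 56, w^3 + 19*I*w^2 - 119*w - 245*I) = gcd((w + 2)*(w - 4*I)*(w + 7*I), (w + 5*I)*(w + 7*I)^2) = w + 7*I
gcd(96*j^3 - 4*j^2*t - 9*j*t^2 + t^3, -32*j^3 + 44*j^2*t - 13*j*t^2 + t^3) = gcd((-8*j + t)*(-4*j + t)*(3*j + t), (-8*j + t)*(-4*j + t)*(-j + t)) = 32*j^2 - 12*j*t + t^2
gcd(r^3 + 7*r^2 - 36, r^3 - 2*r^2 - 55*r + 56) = 1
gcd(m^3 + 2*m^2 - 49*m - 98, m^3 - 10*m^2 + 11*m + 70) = m^2 - 5*m - 14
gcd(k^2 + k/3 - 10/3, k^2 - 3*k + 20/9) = k - 5/3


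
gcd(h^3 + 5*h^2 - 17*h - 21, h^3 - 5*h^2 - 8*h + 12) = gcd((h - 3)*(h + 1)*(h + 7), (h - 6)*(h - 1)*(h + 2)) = 1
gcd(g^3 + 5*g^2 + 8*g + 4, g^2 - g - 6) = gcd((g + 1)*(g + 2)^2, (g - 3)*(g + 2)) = g + 2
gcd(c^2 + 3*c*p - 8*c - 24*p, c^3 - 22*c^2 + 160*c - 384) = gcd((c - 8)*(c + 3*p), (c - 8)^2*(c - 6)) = c - 8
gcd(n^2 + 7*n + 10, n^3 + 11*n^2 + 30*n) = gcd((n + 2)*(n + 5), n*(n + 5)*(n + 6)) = n + 5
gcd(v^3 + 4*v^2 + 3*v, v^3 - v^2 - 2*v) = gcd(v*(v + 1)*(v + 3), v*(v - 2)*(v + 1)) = v^2 + v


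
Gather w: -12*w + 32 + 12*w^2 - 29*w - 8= 12*w^2 - 41*w + 24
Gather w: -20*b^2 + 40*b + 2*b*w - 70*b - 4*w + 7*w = -20*b^2 - 30*b + w*(2*b + 3)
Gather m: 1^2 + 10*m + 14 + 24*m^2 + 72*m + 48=24*m^2 + 82*m + 63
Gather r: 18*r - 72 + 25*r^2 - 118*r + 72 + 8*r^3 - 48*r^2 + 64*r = 8*r^3 - 23*r^2 - 36*r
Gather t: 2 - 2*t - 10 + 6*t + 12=4*t + 4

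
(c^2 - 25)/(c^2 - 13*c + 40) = (c + 5)/(c - 8)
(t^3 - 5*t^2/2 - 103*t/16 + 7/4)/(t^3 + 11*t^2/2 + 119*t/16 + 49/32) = 2*(4*t^2 - 17*t + 4)/(8*t^2 + 30*t + 7)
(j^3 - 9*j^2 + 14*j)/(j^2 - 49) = j*(j - 2)/(j + 7)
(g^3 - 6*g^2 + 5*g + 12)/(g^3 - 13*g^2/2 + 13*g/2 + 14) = 2*(g - 3)/(2*g - 7)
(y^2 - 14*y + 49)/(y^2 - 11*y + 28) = (y - 7)/(y - 4)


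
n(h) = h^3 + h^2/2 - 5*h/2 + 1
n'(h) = 3*h^2 + h - 5/2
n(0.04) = 0.90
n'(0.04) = -2.46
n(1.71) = 3.19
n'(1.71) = 7.98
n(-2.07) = -0.55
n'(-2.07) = 8.28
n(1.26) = 0.64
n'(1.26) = 3.52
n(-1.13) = 3.02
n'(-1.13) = 0.20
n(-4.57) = -72.58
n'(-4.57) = 55.58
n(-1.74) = 1.60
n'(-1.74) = 4.84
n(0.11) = 0.73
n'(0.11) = -2.35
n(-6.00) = -182.00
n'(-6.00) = 99.50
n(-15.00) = -3224.00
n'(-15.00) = 657.50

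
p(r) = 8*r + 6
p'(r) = 8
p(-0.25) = 4.00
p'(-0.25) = 8.00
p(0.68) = 11.44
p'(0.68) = 8.00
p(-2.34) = -12.72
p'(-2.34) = 8.00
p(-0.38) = 2.96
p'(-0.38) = 8.00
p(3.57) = 34.56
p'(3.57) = 8.00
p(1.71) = 19.68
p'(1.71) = 8.00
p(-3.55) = -22.40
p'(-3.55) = 8.00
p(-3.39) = -21.12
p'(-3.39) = 8.00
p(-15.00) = -114.00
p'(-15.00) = 8.00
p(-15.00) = -114.00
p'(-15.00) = 8.00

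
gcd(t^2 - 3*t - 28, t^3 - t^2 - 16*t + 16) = t + 4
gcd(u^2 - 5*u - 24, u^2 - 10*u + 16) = u - 8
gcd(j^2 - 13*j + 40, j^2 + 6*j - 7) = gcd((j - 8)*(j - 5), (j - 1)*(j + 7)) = 1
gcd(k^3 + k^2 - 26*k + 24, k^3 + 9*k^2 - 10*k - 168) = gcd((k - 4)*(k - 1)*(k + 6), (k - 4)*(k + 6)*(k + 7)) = k^2 + 2*k - 24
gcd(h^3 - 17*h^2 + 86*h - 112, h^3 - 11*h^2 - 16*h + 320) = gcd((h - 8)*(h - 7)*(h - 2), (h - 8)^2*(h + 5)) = h - 8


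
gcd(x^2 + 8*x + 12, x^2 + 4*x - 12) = x + 6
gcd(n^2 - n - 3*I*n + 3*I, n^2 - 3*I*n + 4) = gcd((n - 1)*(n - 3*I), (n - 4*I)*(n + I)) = 1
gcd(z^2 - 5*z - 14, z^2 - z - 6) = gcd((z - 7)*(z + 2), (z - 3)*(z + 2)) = z + 2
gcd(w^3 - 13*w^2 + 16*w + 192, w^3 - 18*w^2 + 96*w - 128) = w^2 - 16*w + 64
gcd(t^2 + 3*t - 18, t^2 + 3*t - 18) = t^2 + 3*t - 18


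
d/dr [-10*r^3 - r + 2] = -30*r^2 - 1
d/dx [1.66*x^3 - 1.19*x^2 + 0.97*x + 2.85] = 4.98*x^2 - 2.38*x + 0.97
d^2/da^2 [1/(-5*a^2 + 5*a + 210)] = 2*(-a^2 + a + (2*a - 1)^2 + 42)/(5*(-a^2 + a + 42)^3)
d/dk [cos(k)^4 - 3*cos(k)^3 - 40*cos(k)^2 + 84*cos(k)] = (-4*cos(k)^3 + 9*cos(k)^2 + 80*cos(k) - 84)*sin(k)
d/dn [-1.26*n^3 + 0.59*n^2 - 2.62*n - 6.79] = -3.78*n^2 + 1.18*n - 2.62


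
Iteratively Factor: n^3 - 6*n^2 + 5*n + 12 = (n + 1)*(n^2 - 7*n + 12) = (n - 3)*(n + 1)*(n - 4)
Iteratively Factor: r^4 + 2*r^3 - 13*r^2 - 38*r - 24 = (r + 2)*(r^3 - 13*r - 12) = (r - 4)*(r + 2)*(r^2 + 4*r + 3) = (r - 4)*(r + 1)*(r + 2)*(r + 3)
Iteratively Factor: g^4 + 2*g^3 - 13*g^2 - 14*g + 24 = (g - 1)*(g^3 + 3*g^2 - 10*g - 24) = (g - 1)*(g + 2)*(g^2 + g - 12) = (g - 3)*(g - 1)*(g + 2)*(g + 4)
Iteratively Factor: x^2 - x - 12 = (x + 3)*(x - 4)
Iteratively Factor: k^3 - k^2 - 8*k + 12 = (k - 2)*(k^2 + k - 6) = (k - 2)^2*(k + 3)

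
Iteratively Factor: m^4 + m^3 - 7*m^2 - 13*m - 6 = (m - 3)*(m^3 + 4*m^2 + 5*m + 2) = (m - 3)*(m + 1)*(m^2 + 3*m + 2) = (m - 3)*(m + 1)^2*(m + 2)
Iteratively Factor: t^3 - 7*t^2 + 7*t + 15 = (t - 3)*(t^2 - 4*t - 5) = (t - 5)*(t - 3)*(t + 1)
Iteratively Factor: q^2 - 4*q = (q)*(q - 4)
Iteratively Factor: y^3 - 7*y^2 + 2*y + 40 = (y + 2)*(y^2 - 9*y + 20) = (y - 4)*(y + 2)*(y - 5)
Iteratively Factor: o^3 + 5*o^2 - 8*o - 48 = (o + 4)*(o^2 + o - 12) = (o + 4)^2*(o - 3)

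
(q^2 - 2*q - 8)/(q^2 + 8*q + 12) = (q - 4)/(q + 6)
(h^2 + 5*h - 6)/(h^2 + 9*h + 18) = (h - 1)/(h + 3)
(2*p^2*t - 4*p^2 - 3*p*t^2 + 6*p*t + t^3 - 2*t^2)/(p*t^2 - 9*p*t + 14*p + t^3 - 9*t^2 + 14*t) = (2*p^2 - 3*p*t + t^2)/(p*t - 7*p + t^2 - 7*t)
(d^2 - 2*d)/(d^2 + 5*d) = (d - 2)/(d + 5)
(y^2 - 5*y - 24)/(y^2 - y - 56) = (y + 3)/(y + 7)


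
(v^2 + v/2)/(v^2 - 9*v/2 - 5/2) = v/(v - 5)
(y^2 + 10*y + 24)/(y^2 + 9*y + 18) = (y + 4)/(y + 3)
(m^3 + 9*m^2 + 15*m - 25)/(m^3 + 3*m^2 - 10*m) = (m^2 + 4*m - 5)/(m*(m - 2))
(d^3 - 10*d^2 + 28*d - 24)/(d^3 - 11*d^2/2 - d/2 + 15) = 2*(d^2 - 8*d + 12)/(2*d^2 - 7*d - 15)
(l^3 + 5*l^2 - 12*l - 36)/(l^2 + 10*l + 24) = (l^2 - l - 6)/(l + 4)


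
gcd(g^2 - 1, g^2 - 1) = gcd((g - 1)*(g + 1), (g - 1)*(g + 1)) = g^2 - 1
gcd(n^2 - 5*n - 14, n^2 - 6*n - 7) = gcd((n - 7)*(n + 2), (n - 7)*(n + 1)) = n - 7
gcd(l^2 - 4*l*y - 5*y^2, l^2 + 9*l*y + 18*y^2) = 1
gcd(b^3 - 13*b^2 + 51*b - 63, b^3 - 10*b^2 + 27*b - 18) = b - 3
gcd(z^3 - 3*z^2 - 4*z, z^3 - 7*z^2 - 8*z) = z^2 + z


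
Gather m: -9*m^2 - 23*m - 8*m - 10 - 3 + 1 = -9*m^2 - 31*m - 12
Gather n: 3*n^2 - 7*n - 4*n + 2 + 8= 3*n^2 - 11*n + 10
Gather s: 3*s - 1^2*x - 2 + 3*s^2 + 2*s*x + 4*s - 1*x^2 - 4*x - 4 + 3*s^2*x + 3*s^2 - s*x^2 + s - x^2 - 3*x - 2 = s^2*(3*x + 6) + s*(-x^2 + 2*x + 8) - 2*x^2 - 8*x - 8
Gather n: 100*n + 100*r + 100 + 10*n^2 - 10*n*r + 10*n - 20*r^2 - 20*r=10*n^2 + n*(110 - 10*r) - 20*r^2 + 80*r + 100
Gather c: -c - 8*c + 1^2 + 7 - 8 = -9*c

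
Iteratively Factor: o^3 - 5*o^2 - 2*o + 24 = (o - 4)*(o^2 - o - 6) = (o - 4)*(o - 3)*(o + 2)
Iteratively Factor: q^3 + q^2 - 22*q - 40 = (q + 4)*(q^2 - 3*q - 10) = (q + 2)*(q + 4)*(q - 5)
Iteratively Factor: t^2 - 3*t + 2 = (t - 2)*(t - 1)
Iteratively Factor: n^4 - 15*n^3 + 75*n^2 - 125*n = (n - 5)*(n^3 - 10*n^2 + 25*n) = n*(n - 5)*(n^2 - 10*n + 25) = n*(n - 5)^2*(n - 5)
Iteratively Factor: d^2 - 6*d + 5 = (d - 5)*(d - 1)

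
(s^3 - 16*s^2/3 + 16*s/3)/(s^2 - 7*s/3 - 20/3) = s*(3*s - 4)/(3*s + 5)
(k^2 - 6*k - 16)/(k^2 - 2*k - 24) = (-k^2 + 6*k + 16)/(-k^2 + 2*k + 24)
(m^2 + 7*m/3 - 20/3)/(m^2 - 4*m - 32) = (m - 5/3)/(m - 8)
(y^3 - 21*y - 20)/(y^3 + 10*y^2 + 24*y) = (y^2 - 4*y - 5)/(y*(y + 6))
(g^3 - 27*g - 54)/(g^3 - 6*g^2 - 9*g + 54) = (g + 3)/(g - 3)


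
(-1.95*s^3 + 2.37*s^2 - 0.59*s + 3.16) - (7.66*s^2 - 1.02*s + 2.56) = -1.95*s^3 - 5.29*s^2 + 0.43*s + 0.6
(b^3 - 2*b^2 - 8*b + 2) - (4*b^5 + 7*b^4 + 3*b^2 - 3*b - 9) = -4*b^5 - 7*b^4 + b^3 - 5*b^2 - 5*b + 11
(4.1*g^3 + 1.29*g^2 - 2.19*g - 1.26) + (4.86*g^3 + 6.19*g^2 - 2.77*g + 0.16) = 8.96*g^3 + 7.48*g^2 - 4.96*g - 1.1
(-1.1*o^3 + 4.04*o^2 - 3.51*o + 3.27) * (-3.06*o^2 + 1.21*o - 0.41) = 3.366*o^5 - 13.6934*o^4 + 16.08*o^3 - 15.9097*o^2 + 5.3958*o - 1.3407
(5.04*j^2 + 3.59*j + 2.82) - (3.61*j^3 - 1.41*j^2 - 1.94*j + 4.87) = -3.61*j^3 + 6.45*j^2 + 5.53*j - 2.05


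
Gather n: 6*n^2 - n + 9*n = 6*n^2 + 8*n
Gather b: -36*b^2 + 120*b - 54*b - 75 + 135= -36*b^2 + 66*b + 60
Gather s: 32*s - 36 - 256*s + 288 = 252 - 224*s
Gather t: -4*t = -4*t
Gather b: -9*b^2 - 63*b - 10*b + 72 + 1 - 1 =-9*b^2 - 73*b + 72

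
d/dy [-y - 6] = -1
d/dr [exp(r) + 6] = exp(r)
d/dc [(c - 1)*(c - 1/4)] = 2*c - 5/4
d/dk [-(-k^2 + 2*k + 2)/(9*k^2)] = 2*(k + 2)/(9*k^3)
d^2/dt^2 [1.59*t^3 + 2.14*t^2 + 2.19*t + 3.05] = 9.54*t + 4.28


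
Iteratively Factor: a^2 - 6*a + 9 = (a - 3)*(a - 3)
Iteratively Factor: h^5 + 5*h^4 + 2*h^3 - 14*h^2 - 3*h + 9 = (h + 3)*(h^4 + 2*h^3 - 4*h^2 - 2*h + 3) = (h - 1)*(h + 3)*(h^3 + 3*h^2 - h - 3) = (h - 1)*(h + 1)*(h + 3)*(h^2 + 2*h - 3) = (h - 1)^2*(h + 1)*(h + 3)*(h + 3)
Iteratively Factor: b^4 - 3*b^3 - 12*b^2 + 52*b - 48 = (b + 4)*(b^3 - 7*b^2 + 16*b - 12) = (b - 3)*(b + 4)*(b^2 - 4*b + 4) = (b - 3)*(b - 2)*(b + 4)*(b - 2)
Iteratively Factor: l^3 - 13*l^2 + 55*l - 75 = (l - 5)*(l^2 - 8*l + 15) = (l - 5)*(l - 3)*(l - 5)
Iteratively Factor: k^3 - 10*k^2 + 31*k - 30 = (k - 5)*(k^2 - 5*k + 6) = (k - 5)*(k - 2)*(k - 3)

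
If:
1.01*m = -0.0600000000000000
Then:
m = -0.06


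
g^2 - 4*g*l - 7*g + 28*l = (g - 7)*(g - 4*l)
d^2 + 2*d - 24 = (d - 4)*(d + 6)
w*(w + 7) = w^2 + 7*w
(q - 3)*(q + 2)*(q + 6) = q^3 + 5*q^2 - 12*q - 36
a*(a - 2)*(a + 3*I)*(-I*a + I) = -I*a^4 + 3*a^3 + 3*I*a^3 - 9*a^2 - 2*I*a^2 + 6*a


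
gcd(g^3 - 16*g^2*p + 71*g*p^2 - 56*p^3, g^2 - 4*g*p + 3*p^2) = -g + p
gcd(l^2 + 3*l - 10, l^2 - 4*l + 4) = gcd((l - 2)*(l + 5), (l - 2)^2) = l - 2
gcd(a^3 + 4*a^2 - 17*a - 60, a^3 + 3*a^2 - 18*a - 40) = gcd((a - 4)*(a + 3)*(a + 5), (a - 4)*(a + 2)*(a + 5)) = a^2 + a - 20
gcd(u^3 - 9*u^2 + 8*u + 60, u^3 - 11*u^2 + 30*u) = u^2 - 11*u + 30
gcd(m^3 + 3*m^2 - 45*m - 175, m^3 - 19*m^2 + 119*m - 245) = m - 7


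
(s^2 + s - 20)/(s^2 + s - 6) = (s^2 + s - 20)/(s^2 + s - 6)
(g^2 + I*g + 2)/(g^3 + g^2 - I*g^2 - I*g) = (g + 2*I)/(g*(g + 1))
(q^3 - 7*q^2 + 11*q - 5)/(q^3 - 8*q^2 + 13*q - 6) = (q - 5)/(q - 6)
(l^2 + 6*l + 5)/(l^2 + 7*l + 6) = (l + 5)/(l + 6)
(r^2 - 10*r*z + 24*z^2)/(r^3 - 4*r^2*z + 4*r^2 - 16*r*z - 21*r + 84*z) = (r - 6*z)/(r^2 + 4*r - 21)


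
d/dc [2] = 0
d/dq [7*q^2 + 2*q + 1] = 14*q + 2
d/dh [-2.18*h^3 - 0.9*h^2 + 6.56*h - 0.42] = -6.54*h^2 - 1.8*h + 6.56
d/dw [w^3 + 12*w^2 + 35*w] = 3*w^2 + 24*w + 35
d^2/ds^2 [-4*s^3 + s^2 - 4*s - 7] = 2 - 24*s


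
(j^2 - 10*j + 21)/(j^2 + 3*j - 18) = (j - 7)/(j + 6)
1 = 1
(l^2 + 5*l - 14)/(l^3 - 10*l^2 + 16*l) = (l + 7)/(l*(l - 8))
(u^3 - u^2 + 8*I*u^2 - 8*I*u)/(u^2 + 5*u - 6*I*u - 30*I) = u*(u^2 + u*(-1 + 8*I) - 8*I)/(u^2 + u*(5 - 6*I) - 30*I)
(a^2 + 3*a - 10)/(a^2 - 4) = (a + 5)/(a + 2)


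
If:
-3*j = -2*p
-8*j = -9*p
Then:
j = 0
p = 0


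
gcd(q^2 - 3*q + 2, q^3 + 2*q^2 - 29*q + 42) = q - 2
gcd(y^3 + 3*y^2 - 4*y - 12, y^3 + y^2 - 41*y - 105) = y + 3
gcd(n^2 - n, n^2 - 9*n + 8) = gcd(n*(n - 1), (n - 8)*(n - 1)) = n - 1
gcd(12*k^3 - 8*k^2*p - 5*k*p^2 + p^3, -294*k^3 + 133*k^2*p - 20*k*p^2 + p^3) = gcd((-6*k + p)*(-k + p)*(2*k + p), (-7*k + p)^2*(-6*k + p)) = -6*k + p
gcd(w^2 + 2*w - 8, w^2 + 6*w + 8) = w + 4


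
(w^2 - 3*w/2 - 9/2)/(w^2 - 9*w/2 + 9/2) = (2*w + 3)/(2*w - 3)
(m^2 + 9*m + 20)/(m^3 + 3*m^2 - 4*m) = (m + 5)/(m*(m - 1))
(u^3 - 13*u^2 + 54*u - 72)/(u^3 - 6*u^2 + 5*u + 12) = (u - 6)/(u + 1)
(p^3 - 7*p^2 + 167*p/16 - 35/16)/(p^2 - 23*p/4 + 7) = (4*p^2 - 21*p + 5)/(4*(p - 4))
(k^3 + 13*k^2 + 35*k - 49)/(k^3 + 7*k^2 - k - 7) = (k + 7)/(k + 1)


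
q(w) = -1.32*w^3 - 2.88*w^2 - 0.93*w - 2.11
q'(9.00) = -373.53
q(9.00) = -1206.04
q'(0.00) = -0.93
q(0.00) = -2.11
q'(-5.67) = -95.58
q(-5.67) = 151.19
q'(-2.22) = -7.66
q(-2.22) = 0.20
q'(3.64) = -74.36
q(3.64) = -107.32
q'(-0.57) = 1.07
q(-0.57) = -2.27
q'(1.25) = -14.32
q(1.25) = -10.35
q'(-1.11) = 0.58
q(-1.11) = -2.82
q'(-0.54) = 1.03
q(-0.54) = -2.24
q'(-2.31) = -8.76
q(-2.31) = 0.94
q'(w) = -3.96*w^2 - 5.76*w - 0.93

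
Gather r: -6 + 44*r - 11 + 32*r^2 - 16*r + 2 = 32*r^2 + 28*r - 15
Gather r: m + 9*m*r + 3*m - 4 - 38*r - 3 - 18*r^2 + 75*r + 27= 4*m - 18*r^2 + r*(9*m + 37) + 20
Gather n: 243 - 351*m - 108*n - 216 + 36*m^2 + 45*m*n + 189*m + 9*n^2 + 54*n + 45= 36*m^2 - 162*m + 9*n^2 + n*(45*m - 54) + 72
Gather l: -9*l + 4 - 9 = -9*l - 5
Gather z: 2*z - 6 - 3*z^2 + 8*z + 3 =-3*z^2 + 10*z - 3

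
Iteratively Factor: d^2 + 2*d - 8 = (d - 2)*(d + 4)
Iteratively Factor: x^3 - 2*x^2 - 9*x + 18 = (x - 2)*(x^2 - 9) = (x - 2)*(x + 3)*(x - 3)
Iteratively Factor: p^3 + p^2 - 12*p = (p - 3)*(p^2 + 4*p) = p*(p - 3)*(p + 4)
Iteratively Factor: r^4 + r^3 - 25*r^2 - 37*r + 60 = (r - 1)*(r^3 + 2*r^2 - 23*r - 60) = (r - 1)*(r + 3)*(r^2 - r - 20) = (r - 5)*(r - 1)*(r + 3)*(r + 4)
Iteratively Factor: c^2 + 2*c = (c + 2)*(c)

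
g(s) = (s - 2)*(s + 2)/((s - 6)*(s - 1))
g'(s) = (s - 2)/((s - 6)*(s - 1)) - (s - 2)*(s + 2)/((s - 6)*(s - 1)^2) + (s + 2)/((s - 6)*(s - 1)) - (s - 2)*(s + 2)/((s - 6)^2*(s - 1)) = (-7*s^2 + 20*s - 28)/(s^4 - 14*s^3 + 61*s^2 - 84*s + 36)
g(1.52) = 0.73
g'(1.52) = -2.54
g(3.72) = -1.59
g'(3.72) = -1.31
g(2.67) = -0.56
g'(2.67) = -0.79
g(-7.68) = 0.46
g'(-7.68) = -0.04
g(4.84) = -4.36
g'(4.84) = -4.80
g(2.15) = -0.14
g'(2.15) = -0.89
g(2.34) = -0.30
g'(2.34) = -0.81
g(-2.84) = 0.12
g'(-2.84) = -0.12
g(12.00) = 2.12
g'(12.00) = -0.18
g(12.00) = 2.12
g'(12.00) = -0.18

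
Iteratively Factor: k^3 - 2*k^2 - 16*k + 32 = (k - 2)*(k^2 - 16) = (k - 4)*(k - 2)*(k + 4)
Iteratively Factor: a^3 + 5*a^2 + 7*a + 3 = (a + 3)*(a^2 + 2*a + 1) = (a + 1)*(a + 3)*(a + 1)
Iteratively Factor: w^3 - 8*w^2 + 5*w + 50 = (w - 5)*(w^2 - 3*w - 10) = (w - 5)^2*(w + 2)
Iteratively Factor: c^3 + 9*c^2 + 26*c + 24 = (c + 2)*(c^2 + 7*c + 12) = (c + 2)*(c + 3)*(c + 4)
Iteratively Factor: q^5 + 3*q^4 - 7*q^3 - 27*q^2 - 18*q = (q + 1)*(q^4 + 2*q^3 - 9*q^2 - 18*q) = (q + 1)*(q + 3)*(q^3 - q^2 - 6*q) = (q - 3)*(q + 1)*(q + 3)*(q^2 + 2*q) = (q - 3)*(q + 1)*(q + 2)*(q + 3)*(q)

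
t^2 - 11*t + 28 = (t - 7)*(t - 4)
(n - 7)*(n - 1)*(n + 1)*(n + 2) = n^4 - 5*n^3 - 15*n^2 + 5*n + 14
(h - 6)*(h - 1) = h^2 - 7*h + 6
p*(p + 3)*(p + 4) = p^3 + 7*p^2 + 12*p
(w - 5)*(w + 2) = w^2 - 3*w - 10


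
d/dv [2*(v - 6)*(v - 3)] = 4*v - 18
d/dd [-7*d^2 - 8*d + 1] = -14*d - 8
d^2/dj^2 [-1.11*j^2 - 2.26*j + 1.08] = -2.22000000000000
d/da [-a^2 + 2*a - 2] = 2 - 2*a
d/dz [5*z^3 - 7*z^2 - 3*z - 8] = 15*z^2 - 14*z - 3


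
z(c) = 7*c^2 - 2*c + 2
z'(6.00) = 82.00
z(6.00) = 242.00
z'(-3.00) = -44.00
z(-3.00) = 71.00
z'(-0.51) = -9.14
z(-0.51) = 4.84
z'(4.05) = 54.70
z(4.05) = 108.72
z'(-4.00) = -58.00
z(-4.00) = 122.00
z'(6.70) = 91.80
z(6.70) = 302.83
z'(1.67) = 21.38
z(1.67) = 18.18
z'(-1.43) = -22.02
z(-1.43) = 19.17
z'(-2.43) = -36.02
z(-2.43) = 48.19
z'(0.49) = 4.86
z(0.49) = 2.70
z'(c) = 14*c - 2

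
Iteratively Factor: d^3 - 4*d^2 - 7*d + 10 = (d - 5)*(d^2 + d - 2) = (d - 5)*(d + 2)*(d - 1)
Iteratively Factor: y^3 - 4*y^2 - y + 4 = (y - 1)*(y^2 - 3*y - 4) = (y - 1)*(y + 1)*(y - 4)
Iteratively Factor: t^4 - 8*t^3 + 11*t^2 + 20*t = (t - 4)*(t^3 - 4*t^2 - 5*t) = (t - 4)*(t + 1)*(t^2 - 5*t) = (t - 5)*(t - 4)*(t + 1)*(t)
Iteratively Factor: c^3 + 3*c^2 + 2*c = (c + 1)*(c^2 + 2*c) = c*(c + 1)*(c + 2)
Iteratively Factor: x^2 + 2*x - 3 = (x + 3)*(x - 1)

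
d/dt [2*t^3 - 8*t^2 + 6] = 2*t*(3*t - 8)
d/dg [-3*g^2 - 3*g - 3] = -6*g - 3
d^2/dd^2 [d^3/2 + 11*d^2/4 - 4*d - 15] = 3*d + 11/2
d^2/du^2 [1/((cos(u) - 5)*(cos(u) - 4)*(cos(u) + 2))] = (-224*(1 - cos(u)^2)^2 + 12*sin(u)^6 + 3*cos(u)^6 + 77*cos(u)^5 + 290*cos(u)^3 - 1230*cos(u)^2 - 244*cos(u) + 780)/((cos(u) - 5)^3*(cos(u) - 4)^3*(cos(u) + 2)^3)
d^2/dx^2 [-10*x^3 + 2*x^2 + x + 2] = 4 - 60*x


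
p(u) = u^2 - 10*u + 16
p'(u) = 2*u - 10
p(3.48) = -6.69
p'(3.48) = -3.04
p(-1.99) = 39.86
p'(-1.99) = -13.98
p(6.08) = -7.83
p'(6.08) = 2.16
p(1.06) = 6.52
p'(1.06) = -7.88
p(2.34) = -1.92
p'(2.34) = -5.32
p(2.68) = -3.62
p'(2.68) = -4.64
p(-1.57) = 34.16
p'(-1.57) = -13.14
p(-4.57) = 82.58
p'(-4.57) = -19.14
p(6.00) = -8.00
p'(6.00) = 2.00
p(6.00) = -8.00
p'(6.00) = 2.00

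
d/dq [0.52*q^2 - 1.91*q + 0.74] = 1.04*q - 1.91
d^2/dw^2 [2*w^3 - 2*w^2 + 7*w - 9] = 12*w - 4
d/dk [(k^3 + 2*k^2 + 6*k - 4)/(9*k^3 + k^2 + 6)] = (-17*k^4 - 108*k^3 + 120*k^2 + 32*k + 36)/(81*k^6 + 18*k^5 + k^4 + 108*k^3 + 12*k^2 + 36)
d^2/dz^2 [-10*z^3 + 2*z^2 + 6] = 4 - 60*z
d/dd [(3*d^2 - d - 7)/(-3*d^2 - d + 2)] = 3*(-2*d^2 - 10*d - 3)/(9*d^4 + 6*d^3 - 11*d^2 - 4*d + 4)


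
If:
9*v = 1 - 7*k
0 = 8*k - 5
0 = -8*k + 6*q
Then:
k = 5/8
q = 5/6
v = -3/8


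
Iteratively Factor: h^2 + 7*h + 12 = (h + 4)*(h + 3)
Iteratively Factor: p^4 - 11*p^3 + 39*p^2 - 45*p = (p - 3)*(p^3 - 8*p^2 + 15*p) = (p - 5)*(p - 3)*(p^2 - 3*p) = (p - 5)*(p - 3)^2*(p)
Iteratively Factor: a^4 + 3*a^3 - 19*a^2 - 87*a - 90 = (a - 5)*(a^3 + 8*a^2 + 21*a + 18) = (a - 5)*(a + 2)*(a^2 + 6*a + 9) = (a - 5)*(a + 2)*(a + 3)*(a + 3)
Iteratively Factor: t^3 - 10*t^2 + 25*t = (t - 5)*(t^2 - 5*t) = t*(t - 5)*(t - 5)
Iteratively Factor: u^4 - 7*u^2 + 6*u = (u - 1)*(u^3 + u^2 - 6*u) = (u - 2)*(u - 1)*(u^2 + 3*u) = (u - 2)*(u - 1)*(u + 3)*(u)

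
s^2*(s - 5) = s^3 - 5*s^2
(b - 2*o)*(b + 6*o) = b^2 + 4*b*o - 12*o^2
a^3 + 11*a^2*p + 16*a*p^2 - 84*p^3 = (a - 2*p)*(a + 6*p)*(a + 7*p)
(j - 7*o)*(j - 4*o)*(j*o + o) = j^3*o - 11*j^2*o^2 + j^2*o + 28*j*o^3 - 11*j*o^2 + 28*o^3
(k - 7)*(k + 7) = k^2 - 49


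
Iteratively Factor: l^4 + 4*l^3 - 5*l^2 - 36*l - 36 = (l - 3)*(l^3 + 7*l^2 + 16*l + 12) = (l - 3)*(l + 3)*(l^2 + 4*l + 4) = (l - 3)*(l + 2)*(l + 3)*(l + 2)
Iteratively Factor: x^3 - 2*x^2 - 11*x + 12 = (x - 4)*(x^2 + 2*x - 3) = (x - 4)*(x - 1)*(x + 3)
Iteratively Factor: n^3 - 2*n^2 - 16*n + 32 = (n + 4)*(n^2 - 6*n + 8) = (n - 2)*(n + 4)*(n - 4)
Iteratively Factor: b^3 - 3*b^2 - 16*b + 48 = (b - 3)*(b^2 - 16) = (b - 3)*(b + 4)*(b - 4)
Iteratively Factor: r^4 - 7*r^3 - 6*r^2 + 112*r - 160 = (r - 4)*(r^3 - 3*r^2 - 18*r + 40) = (r - 5)*(r - 4)*(r^2 + 2*r - 8) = (r - 5)*(r - 4)*(r - 2)*(r + 4)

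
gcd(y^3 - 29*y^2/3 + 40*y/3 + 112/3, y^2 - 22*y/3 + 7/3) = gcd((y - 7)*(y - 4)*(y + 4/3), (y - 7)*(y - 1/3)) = y - 7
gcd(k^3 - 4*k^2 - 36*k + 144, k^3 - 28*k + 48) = k^2 + 2*k - 24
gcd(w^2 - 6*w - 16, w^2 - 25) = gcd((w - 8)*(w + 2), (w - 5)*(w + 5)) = 1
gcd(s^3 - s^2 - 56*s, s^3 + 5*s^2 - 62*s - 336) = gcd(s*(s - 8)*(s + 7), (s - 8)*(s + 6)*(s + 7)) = s^2 - s - 56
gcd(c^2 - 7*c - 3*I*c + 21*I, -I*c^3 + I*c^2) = 1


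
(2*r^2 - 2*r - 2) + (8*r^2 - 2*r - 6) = 10*r^2 - 4*r - 8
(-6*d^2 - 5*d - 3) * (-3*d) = 18*d^3 + 15*d^2 + 9*d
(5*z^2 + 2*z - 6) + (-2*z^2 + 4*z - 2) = 3*z^2 + 6*z - 8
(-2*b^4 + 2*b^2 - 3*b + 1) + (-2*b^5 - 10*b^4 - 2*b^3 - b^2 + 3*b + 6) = -2*b^5 - 12*b^4 - 2*b^3 + b^2 + 7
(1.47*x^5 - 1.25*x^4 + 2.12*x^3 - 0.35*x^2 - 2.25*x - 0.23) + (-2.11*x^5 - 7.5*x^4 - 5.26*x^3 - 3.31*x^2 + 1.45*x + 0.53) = -0.64*x^5 - 8.75*x^4 - 3.14*x^3 - 3.66*x^2 - 0.8*x + 0.3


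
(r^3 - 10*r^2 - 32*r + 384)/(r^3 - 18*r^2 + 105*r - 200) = (r^2 - 2*r - 48)/(r^2 - 10*r + 25)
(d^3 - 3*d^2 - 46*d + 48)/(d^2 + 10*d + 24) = (d^2 - 9*d + 8)/(d + 4)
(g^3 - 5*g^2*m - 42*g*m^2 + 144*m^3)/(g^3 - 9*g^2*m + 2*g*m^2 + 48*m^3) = (g + 6*m)/(g + 2*m)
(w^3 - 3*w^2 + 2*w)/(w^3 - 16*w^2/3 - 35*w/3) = 3*(-w^2 + 3*w - 2)/(-3*w^2 + 16*w + 35)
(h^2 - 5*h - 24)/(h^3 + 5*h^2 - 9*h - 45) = (h - 8)/(h^2 + 2*h - 15)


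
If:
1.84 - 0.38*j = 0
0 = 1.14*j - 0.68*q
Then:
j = 4.84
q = 8.12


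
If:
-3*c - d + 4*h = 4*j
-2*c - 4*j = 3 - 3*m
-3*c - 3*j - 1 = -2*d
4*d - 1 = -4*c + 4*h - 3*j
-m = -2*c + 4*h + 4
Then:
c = 95/159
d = -12/53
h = -439/636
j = -172/159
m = -7/159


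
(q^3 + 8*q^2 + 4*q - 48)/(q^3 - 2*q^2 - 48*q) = (q^2 + 2*q - 8)/(q*(q - 8))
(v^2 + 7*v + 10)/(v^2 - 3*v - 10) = (v + 5)/(v - 5)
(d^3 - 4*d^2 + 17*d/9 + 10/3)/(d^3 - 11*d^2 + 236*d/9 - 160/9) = (3*d^2 - 7*d - 6)/(3*d^2 - 28*d + 32)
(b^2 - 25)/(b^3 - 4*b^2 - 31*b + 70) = (b - 5)/(b^2 - 9*b + 14)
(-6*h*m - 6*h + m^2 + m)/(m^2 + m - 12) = (-6*h*m - 6*h + m^2 + m)/(m^2 + m - 12)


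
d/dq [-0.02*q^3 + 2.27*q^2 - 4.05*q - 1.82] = -0.06*q^2 + 4.54*q - 4.05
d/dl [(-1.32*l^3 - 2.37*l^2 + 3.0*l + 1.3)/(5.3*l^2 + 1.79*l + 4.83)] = (-6.996*l^4 - 4.7256*l^3 - 39.2691*l^2 - 36.6742*l + 12.163)/(28.09*l^4 + 18.974*l^3 + 54.4021*l^2 + 17.2914*l + 23.3289)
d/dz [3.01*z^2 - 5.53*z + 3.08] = 6.02*z - 5.53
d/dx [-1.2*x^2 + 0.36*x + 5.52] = 0.36 - 2.4*x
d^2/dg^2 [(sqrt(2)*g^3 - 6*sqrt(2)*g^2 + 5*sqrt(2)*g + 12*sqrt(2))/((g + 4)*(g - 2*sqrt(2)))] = 2*(-40*g^3 + 53*sqrt(2)*g^3 - 480*g^2 + 132*sqrt(2)*g^2 + 96*g + 528*sqrt(2)*g - 640*sqrt(2) + 128)/(g^6 - 6*sqrt(2)*g^5 + 12*g^5 - 72*sqrt(2)*g^4 + 72*g^4 - 304*sqrt(2)*g^3 + 352*g^3 - 576*sqrt(2)*g^2 + 1152*g^2 - 768*sqrt(2)*g + 1536*g - 1024*sqrt(2))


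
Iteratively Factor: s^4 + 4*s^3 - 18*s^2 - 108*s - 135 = (s + 3)*(s^3 + s^2 - 21*s - 45) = (s + 3)^2*(s^2 - 2*s - 15) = (s + 3)^3*(s - 5)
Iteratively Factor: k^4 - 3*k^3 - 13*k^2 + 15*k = (k - 1)*(k^3 - 2*k^2 - 15*k) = (k - 1)*(k + 3)*(k^2 - 5*k) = (k - 5)*(k - 1)*(k + 3)*(k)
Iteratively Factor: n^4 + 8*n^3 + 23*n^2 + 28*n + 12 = (n + 2)*(n^3 + 6*n^2 + 11*n + 6) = (n + 2)*(n + 3)*(n^2 + 3*n + 2) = (n + 1)*(n + 2)*(n + 3)*(n + 2)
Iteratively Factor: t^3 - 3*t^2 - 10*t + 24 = (t - 4)*(t^2 + t - 6) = (t - 4)*(t + 3)*(t - 2)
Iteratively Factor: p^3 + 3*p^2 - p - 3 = (p + 3)*(p^2 - 1) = (p + 1)*(p + 3)*(p - 1)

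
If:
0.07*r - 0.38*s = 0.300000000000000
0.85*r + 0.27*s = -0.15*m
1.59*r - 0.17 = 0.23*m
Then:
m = 0.42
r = 0.17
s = -0.76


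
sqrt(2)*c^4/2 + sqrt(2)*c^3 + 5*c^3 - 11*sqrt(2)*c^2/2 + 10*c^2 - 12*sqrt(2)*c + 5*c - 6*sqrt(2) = (c + 1)*(c - sqrt(2))*(c + 6*sqrt(2))*(sqrt(2)*c/2 + sqrt(2)/2)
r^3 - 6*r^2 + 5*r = r*(r - 5)*(r - 1)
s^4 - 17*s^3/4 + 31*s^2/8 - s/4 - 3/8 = (s - 3)*(s - 1)*(s - 1/2)*(s + 1/4)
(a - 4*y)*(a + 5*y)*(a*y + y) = a^3*y + a^2*y^2 + a^2*y - 20*a*y^3 + a*y^2 - 20*y^3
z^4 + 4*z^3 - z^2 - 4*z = z*(z - 1)*(z + 1)*(z + 4)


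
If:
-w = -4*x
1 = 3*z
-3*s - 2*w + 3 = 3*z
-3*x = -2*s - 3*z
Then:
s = -2/25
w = 28/25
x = 7/25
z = 1/3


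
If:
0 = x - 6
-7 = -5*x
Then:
No Solution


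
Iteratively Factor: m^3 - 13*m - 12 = (m - 4)*(m^2 + 4*m + 3) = (m - 4)*(m + 1)*(m + 3)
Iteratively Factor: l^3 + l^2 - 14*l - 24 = (l + 2)*(l^2 - l - 12) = (l - 4)*(l + 2)*(l + 3)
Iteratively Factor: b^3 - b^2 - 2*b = (b)*(b^2 - b - 2) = b*(b + 1)*(b - 2)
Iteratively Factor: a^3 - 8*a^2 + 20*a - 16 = (a - 2)*(a^2 - 6*a + 8) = (a - 4)*(a - 2)*(a - 2)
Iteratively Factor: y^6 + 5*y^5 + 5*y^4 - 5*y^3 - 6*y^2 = (y + 3)*(y^5 + 2*y^4 - y^3 - 2*y^2) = (y + 2)*(y + 3)*(y^4 - y^2) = (y + 1)*(y + 2)*(y + 3)*(y^3 - y^2) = y*(y + 1)*(y + 2)*(y + 3)*(y^2 - y) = y^2*(y + 1)*(y + 2)*(y + 3)*(y - 1)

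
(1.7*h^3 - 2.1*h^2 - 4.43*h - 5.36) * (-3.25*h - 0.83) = -5.525*h^4 + 5.414*h^3 + 16.1405*h^2 + 21.0969*h + 4.4488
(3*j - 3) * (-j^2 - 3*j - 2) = -3*j^3 - 6*j^2 + 3*j + 6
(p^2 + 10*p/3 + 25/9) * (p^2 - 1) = p^4 + 10*p^3/3 + 16*p^2/9 - 10*p/3 - 25/9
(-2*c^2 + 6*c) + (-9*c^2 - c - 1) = -11*c^2 + 5*c - 1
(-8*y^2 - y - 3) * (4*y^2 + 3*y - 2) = -32*y^4 - 28*y^3 + y^2 - 7*y + 6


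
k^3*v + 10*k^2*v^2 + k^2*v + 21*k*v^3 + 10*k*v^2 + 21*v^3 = (k + 3*v)*(k + 7*v)*(k*v + v)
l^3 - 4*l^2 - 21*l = l*(l - 7)*(l + 3)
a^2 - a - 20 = (a - 5)*(a + 4)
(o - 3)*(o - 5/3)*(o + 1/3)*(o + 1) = o^4 - 10*o^3/3 - 8*o^2/9 + 46*o/9 + 5/3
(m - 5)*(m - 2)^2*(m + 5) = m^4 - 4*m^3 - 21*m^2 + 100*m - 100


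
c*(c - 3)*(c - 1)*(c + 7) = c^4 + 3*c^3 - 25*c^2 + 21*c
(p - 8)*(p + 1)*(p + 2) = p^3 - 5*p^2 - 22*p - 16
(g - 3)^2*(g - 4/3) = g^3 - 22*g^2/3 + 17*g - 12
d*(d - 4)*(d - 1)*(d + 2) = d^4 - 3*d^3 - 6*d^2 + 8*d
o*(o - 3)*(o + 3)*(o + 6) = o^4 + 6*o^3 - 9*o^2 - 54*o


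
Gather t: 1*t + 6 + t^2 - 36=t^2 + t - 30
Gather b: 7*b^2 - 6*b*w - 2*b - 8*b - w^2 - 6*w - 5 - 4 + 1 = 7*b^2 + b*(-6*w - 10) - w^2 - 6*w - 8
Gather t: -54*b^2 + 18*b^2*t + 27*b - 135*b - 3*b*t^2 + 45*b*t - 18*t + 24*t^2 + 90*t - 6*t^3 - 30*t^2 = -54*b^2 - 108*b - 6*t^3 + t^2*(-3*b - 6) + t*(18*b^2 + 45*b + 72)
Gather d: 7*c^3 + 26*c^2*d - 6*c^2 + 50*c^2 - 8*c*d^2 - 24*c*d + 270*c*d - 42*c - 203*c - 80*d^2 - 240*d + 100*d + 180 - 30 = 7*c^3 + 44*c^2 - 245*c + d^2*(-8*c - 80) + d*(26*c^2 + 246*c - 140) + 150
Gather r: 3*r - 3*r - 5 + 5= 0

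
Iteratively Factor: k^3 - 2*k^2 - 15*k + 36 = (k + 4)*(k^2 - 6*k + 9) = (k - 3)*(k + 4)*(k - 3)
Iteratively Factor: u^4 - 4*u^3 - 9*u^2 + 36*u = (u)*(u^3 - 4*u^2 - 9*u + 36) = u*(u - 4)*(u^2 - 9) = u*(u - 4)*(u - 3)*(u + 3)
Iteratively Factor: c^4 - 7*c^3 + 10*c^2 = (c)*(c^3 - 7*c^2 + 10*c) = c^2*(c^2 - 7*c + 10) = c^2*(c - 2)*(c - 5)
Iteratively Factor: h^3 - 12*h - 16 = (h + 2)*(h^2 - 2*h - 8) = (h + 2)^2*(h - 4)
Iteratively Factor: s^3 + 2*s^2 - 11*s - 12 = (s + 4)*(s^2 - 2*s - 3) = (s - 3)*(s + 4)*(s + 1)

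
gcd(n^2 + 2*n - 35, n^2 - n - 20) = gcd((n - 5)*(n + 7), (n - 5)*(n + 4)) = n - 5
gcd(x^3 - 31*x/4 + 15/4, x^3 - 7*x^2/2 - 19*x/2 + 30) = x^2 + x/2 - 15/2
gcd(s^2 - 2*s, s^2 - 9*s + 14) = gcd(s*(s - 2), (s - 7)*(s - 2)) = s - 2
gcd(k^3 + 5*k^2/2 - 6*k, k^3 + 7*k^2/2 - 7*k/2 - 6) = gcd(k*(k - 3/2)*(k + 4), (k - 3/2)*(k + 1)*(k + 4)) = k^2 + 5*k/2 - 6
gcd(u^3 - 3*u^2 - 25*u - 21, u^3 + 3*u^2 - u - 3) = u^2 + 4*u + 3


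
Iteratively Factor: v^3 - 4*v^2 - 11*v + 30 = (v - 5)*(v^2 + v - 6) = (v - 5)*(v - 2)*(v + 3)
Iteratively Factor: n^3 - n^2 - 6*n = (n)*(n^2 - n - 6) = n*(n - 3)*(n + 2)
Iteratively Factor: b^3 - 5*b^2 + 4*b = (b - 1)*(b^2 - 4*b) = b*(b - 1)*(b - 4)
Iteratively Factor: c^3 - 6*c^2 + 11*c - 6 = (c - 3)*(c^2 - 3*c + 2) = (c - 3)*(c - 2)*(c - 1)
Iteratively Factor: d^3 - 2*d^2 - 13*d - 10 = (d - 5)*(d^2 + 3*d + 2) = (d - 5)*(d + 2)*(d + 1)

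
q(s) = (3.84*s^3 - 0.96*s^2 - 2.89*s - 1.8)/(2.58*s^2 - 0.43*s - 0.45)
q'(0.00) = 2.60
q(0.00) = 4.00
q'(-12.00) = 1.49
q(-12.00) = -17.92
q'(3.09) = 1.65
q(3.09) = 4.09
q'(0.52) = 11759.59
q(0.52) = -125.77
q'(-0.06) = -0.42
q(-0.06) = 3.93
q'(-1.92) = 1.52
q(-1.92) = -2.73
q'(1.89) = 2.11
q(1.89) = 1.92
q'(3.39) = 1.62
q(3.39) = 4.58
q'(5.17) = 1.54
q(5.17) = 7.37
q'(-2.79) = 1.53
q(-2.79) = -4.06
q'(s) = (0.43 - 5.16*s)*(3.84*s^3 - 0.96*s^2 - 2.89*s - 1.8)/(2.58*s^2 - 0.43*s - 0.45)^2 + (11.52*s^2 - 1.92*s - 2.89)/(2.58*s^2 - 0.43*s - 0.45) = (9.9072*s^4 - 3.3024*s^3 + 2.685*s^2 + 10.152*s + 0.5265)/(6.6564*s^4 - 2.2188*s^3 - 2.1371*s^2 + 0.387*s + 0.2025)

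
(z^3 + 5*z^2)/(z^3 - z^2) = (z + 5)/(z - 1)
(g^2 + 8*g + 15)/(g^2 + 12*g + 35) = (g + 3)/(g + 7)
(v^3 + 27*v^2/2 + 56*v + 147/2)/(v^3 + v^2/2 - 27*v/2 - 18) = (2*v^2 + 21*v + 49)/(2*v^2 - 5*v - 12)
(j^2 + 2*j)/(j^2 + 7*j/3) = 3*(j + 2)/(3*j + 7)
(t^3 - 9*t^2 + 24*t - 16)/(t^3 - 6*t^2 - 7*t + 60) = (t^2 - 5*t + 4)/(t^2 - 2*t - 15)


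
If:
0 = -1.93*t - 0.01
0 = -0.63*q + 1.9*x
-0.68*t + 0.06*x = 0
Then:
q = -0.18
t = -0.01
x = -0.06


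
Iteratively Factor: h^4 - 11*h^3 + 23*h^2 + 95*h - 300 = (h - 4)*(h^3 - 7*h^2 - 5*h + 75) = (h - 5)*(h - 4)*(h^2 - 2*h - 15) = (h - 5)*(h - 4)*(h + 3)*(h - 5)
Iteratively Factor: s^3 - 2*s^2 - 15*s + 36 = (s - 3)*(s^2 + s - 12) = (s - 3)^2*(s + 4)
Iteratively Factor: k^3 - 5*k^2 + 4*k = (k - 4)*(k^2 - k) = (k - 4)*(k - 1)*(k)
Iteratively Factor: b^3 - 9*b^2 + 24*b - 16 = (b - 4)*(b^2 - 5*b + 4) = (b - 4)*(b - 1)*(b - 4)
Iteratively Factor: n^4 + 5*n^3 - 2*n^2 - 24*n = (n - 2)*(n^3 + 7*n^2 + 12*n) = (n - 2)*(n + 3)*(n^2 + 4*n) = (n - 2)*(n + 3)*(n + 4)*(n)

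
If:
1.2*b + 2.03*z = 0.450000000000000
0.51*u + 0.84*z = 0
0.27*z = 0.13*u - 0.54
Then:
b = 2.26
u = 1.84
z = -1.12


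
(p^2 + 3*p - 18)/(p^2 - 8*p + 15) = (p + 6)/(p - 5)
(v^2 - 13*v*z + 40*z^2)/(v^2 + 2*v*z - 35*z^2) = (v - 8*z)/(v + 7*z)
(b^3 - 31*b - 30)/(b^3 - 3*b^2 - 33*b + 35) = (b^2 - 5*b - 6)/(b^2 - 8*b + 7)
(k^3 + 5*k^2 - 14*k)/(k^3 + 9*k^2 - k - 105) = k*(k - 2)/(k^2 + 2*k - 15)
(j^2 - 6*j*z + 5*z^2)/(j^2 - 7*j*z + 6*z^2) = (-j + 5*z)/(-j + 6*z)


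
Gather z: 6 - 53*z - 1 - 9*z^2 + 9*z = -9*z^2 - 44*z + 5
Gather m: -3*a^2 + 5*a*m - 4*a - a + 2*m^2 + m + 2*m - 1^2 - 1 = -3*a^2 - 5*a + 2*m^2 + m*(5*a + 3) - 2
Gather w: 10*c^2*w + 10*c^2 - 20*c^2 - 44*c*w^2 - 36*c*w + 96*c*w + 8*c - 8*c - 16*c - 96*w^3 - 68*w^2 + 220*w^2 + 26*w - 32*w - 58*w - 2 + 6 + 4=-10*c^2 - 16*c - 96*w^3 + w^2*(152 - 44*c) + w*(10*c^2 + 60*c - 64) + 8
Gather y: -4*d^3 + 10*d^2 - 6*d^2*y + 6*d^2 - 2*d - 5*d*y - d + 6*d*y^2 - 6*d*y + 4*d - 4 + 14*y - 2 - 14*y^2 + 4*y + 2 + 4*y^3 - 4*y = -4*d^3 + 16*d^2 + d + 4*y^3 + y^2*(6*d - 14) + y*(-6*d^2 - 11*d + 14) - 4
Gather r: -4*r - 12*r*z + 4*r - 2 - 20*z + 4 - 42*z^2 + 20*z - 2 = -12*r*z - 42*z^2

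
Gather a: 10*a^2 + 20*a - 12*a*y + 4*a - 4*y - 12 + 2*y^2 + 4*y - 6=10*a^2 + a*(24 - 12*y) + 2*y^2 - 18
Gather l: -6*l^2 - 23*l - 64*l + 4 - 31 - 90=-6*l^2 - 87*l - 117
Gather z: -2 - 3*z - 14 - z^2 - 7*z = -z^2 - 10*z - 16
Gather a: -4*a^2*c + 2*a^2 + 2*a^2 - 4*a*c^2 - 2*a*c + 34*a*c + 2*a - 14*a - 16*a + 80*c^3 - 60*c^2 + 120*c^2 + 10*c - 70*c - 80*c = a^2*(4 - 4*c) + a*(-4*c^2 + 32*c - 28) + 80*c^3 + 60*c^2 - 140*c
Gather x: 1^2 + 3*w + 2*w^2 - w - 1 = 2*w^2 + 2*w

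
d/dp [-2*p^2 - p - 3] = -4*p - 1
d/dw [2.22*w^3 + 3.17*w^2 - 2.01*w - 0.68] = 6.66*w^2 + 6.34*w - 2.01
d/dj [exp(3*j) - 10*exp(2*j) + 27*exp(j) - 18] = (3*exp(2*j) - 20*exp(j) + 27)*exp(j)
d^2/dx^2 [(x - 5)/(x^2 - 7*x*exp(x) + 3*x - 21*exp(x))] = (2*(x - 5)*(7*x*exp(x) - 2*x + 28*exp(x) - 3)^2 + (x^2 - 7*x*exp(x) + 3*x - 21*exp(x))*(14*x*exp(x) - 4*x + (x - 5)*(7*x*exp(x) + 35*exp(x) - 2) + 56*exp(x) - 6))/(x^2 - 7*x*exp(x) + 3*x - 21*exp(x))^3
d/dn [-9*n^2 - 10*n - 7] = -18*n - 10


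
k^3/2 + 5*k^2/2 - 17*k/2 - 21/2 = (k/2 + 1/2)*(k - 3)*(k + 7)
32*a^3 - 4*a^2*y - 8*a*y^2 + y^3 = (-8*a + y)*(-2*a + y)*(2*a + y)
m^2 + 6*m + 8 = (m + 2)*(m + 4)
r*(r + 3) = r^2 + 3*r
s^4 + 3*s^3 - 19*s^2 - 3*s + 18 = (s - 3)*(s - 1)*(s + 1)*(s + 6)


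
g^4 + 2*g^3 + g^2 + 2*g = g*(g + 2)*(g - I)*(g + I)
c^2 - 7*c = c*(c - 7)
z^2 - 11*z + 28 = (z - 7)*(z - 4)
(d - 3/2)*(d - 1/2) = d^2 - 2*d + 3/4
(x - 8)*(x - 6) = x^2 - 14*x + 48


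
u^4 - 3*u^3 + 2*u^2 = u^2*(u - 2)*(u - 1)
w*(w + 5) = w^2 + 5*w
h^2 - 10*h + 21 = (h - 7)*(h - 3)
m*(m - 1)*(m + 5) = m^3 + 4*m^2 - 5*m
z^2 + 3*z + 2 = (z + 1)*(z + 2)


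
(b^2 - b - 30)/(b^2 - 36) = (b + 5)/(b + 6)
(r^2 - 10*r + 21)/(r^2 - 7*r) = (r - 3)/r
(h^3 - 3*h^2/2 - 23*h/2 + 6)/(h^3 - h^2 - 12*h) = (h - 1/2)/h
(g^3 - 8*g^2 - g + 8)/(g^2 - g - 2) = (g^2 - 9*g + 8)/(g - 2)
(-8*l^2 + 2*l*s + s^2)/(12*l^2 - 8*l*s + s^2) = (4*l + s)/(-6*l + s)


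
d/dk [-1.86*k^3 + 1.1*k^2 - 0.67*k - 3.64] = -5.58*k^2 + 2.2*k - 0.67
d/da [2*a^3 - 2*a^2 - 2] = 2*a*(3*a - 2)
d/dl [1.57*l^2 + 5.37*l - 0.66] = 3.14*l + 5.37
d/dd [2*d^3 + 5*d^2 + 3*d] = 6*d^2 + 10*d + 3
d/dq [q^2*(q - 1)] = q*(3*q - 2)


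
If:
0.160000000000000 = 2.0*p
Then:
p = 0.08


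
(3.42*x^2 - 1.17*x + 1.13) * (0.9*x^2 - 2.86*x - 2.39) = 3.078*x^4 - 10.8342*x^3 - 3.8106*x^2 - 0.435499999999999*x - 2.7007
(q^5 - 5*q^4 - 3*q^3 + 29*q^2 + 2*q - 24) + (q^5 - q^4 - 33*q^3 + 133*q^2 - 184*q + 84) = 2*q^5 - 6*q^4 - 36*q^3 + 162*q^2 - 182*q + 60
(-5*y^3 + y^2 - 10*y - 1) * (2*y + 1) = -10*y^4 - 3*y^3 - 19*y^2 - 12*y - 1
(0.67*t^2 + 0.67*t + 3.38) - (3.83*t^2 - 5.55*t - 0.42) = -3.16*t^2 + 6.22*t + 3.8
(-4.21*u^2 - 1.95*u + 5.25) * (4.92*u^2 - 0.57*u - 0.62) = -20.7132*u^4 - 7.1943*u^3 + 29.5517*u^2 - 1.7835*u - 3.255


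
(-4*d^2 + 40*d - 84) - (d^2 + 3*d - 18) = -5*d^2 + 37*d - 66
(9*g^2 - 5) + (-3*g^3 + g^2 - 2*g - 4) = -3*g^3 + 10*g^2 - 2*g - 9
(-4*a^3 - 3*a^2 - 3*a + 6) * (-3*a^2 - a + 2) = 12*a^5 + 13*a^4 + 4*a^3 - 21*a^2 - 12*a + 12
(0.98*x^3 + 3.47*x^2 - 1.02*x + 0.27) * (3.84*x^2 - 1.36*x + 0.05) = 3.7632*x^5 + 11.992*x^4 - 8.587*x^3 + 2.5975*x^2 - 0.4182*x + 0.0135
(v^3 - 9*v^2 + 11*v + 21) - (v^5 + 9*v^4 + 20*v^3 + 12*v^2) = -v^5 - 9*v^4 - 19*v^3 - 21*v^2 + 11*v + 21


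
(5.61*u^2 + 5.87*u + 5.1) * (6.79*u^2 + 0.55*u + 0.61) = 38.0919*u^4 + 42.9428*u^3 + 41.2796*u^2 + 6.3857*u + 3.111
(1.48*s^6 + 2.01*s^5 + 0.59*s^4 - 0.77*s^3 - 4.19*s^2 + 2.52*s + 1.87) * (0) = 0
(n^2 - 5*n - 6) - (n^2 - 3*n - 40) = 34 - 2*n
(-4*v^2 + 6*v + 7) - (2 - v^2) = -3*v^2 + 6*v + 5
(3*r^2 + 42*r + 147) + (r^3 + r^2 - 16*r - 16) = r^3 + 4*r^2 + 26*r + 131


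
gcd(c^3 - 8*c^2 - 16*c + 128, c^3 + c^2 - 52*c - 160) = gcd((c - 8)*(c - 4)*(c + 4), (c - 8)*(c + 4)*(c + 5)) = c^2 - 4*c - 32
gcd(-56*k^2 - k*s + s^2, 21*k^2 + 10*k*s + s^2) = 7*k + s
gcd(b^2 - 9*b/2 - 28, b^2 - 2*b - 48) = b - 8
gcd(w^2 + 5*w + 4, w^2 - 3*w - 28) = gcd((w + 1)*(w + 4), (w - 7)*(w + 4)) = w + 4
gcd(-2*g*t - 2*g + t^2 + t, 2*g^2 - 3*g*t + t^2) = -2*g + t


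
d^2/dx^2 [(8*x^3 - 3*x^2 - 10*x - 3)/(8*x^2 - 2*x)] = (-164*x^3 - 144*x^2 + 36*x - 3)/(x^3*(64*x^3 - 48*x^2 + 12*x - 1))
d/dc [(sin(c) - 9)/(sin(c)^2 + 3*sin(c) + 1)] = (18*sin(c) + cos(c)^2 + 27)*cos(c)/(sin(c)^2 + 3*sin(c) + 1)^2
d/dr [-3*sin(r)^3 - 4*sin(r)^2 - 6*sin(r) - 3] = (-8*sin(r) + 9*cos(r)^2 - 15)*cos(r)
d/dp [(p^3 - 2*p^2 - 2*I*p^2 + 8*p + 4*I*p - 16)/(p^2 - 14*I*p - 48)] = (p^4 - 28*I*p^3 + p^2*(-180 + 24*I) + p*(224 + 192*I) - 384 - 416*I)/(p^4 - 28*I*p^3 - 292*p^2 + 1344*I*p + 2304)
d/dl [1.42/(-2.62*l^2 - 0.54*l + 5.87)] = (7.4408*l + 0.7668)/(2.62*l^2 + 0.54*l - 5.87)^2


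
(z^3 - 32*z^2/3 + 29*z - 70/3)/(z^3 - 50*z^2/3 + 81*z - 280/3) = (z - 2)/(z - 8)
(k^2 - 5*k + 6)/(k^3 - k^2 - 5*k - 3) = (k - 2)/(k^2 + 2*k + 1)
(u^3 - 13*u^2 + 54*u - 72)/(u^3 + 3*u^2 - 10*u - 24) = (u^2 - 10*u + 24)/(u^2 + 6*u + 8)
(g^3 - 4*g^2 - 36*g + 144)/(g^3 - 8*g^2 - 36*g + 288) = (g - 4)/(g - 8)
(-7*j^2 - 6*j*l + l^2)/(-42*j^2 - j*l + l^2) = (j + l)/(6*j + l)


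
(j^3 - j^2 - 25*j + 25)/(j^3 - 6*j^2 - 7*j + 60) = (j^2 + 4*j - 5)/(j^2 - j - 12)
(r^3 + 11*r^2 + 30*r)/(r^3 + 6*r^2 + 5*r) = (r + 6)/(r + 1)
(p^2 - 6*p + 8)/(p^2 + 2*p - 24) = (p - 2)/(p + 6)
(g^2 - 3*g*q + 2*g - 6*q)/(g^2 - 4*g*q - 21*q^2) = (-g^2 + 3*g*q - 2*g + 6*q)/(-g^2 + 4*g*q + 21*q^2)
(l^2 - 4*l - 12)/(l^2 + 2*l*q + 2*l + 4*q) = (l - 6)/(l + 2*q)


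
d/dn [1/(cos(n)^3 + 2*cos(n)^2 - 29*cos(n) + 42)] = (3*cos(n)^2 + 4*cos(n) - 29)*sin(n)/(cos(n)^3 + 2*cos(n)^2 - 29*cos(n) + 42)^2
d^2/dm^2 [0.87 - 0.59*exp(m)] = -0.59*exp(m)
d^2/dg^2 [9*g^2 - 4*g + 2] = 18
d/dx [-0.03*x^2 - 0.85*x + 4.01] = -0.06*x - 0.85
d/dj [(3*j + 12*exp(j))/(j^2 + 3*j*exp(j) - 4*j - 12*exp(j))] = 3*(-(j + 4*exp(j))*(3*j*exp(j) + 2*j - 9*exp(j) - 4) + (4*exp(j) + 1)*(j^2 + 3*j*exp(j) - 4*j - 12*exp(j)))/(j^2 + 3*j*exp(j) - 4*j - 12*exp(j))^2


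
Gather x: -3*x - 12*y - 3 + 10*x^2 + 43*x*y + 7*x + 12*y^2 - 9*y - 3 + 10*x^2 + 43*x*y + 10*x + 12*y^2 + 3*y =20*x^2 + x*(86*y + 14) + 24*y^2 - 18*y - 6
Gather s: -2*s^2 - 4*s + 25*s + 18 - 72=-2*s^2 + 21*s - 54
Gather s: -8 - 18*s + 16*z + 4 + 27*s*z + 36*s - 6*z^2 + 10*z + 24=s*(27*z + 18) - 6*z^2 + 26*z + 20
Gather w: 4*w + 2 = 4*w + 2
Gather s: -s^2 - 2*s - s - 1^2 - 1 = -s^2 - 3*s - 2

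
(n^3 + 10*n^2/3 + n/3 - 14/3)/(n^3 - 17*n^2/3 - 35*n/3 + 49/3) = (n + 2)/(n - 7)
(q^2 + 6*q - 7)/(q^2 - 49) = (q - 1)/(q - 7)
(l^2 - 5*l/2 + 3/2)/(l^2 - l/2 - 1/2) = (2*l - 3)/(2*l + 1)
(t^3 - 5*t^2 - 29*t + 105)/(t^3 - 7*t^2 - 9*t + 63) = (t + 5)/(t + 3)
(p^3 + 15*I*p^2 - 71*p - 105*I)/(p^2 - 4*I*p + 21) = (p^2 + 12*I*p - 35)/(p - 7*I)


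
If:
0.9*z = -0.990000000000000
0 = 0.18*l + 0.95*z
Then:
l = 5.81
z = -1.10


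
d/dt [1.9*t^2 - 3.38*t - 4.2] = 3.8*t - 3.38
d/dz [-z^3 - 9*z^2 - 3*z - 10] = -3*z^2 - 18*z - 3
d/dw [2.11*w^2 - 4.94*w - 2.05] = 4.22*w - 4.94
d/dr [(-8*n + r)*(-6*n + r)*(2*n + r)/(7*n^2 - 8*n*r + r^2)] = (908*n^4 - 360*n^3*r + 97*n^2*r^2 - 16*n*r^3 + r^4)/(49*n^4 - 112*n^3*r + 78*n^2*r^2 - 16*n*r^3 + r^4)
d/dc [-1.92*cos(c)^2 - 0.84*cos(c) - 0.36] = (3.84*cos(c) + 0.84)*sin(c)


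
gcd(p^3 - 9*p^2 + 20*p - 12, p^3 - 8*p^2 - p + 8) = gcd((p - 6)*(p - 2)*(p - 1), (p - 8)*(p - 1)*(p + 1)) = p - 1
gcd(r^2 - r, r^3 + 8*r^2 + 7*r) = r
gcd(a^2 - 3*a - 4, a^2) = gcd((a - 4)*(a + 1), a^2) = 1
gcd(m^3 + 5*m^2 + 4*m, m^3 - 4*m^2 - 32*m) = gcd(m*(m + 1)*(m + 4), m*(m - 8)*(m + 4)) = m^2 + 4*m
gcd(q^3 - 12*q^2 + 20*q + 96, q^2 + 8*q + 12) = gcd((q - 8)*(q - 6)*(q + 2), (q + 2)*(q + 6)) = q + 2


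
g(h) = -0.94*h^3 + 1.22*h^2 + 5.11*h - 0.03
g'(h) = -2.82*h^2 + 2.44*h + 5.11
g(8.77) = -495.44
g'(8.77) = -190.39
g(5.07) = -65.27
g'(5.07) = -55.01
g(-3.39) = 33.29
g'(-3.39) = -35.57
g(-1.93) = 1.41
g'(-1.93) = -10.10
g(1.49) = 7.18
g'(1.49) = 2.48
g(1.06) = 5.64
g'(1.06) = 4.53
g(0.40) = 2.15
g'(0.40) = 5.63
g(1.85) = 7.65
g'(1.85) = -0.03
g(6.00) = -128.49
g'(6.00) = -81.77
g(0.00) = -0.03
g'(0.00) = 5.11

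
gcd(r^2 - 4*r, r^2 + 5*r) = r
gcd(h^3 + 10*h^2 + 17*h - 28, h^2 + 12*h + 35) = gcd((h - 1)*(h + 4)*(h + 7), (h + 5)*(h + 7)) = h + 7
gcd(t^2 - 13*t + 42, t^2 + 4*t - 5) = 1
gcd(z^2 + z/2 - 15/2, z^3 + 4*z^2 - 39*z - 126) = z + 3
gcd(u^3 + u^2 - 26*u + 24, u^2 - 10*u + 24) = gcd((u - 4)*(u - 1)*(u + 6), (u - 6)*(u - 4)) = u - 4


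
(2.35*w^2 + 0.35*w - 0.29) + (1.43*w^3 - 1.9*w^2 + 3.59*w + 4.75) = 1.43*w^3 + 0.45*w^2 + 3.94*w + 4.46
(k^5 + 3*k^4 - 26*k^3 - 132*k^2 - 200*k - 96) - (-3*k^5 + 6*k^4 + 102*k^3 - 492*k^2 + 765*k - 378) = 4*k^5 - 3*k^4 - 128*k^3 + 360*k^2 - 965*k + 282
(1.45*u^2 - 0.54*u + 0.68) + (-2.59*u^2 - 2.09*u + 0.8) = -1.14*u^2 - 2.63*u + 1.48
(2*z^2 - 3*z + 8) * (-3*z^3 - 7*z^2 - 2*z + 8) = -6*z^5 - 5*z^4 - 7*z^3 - 34*z^2 - 40*z + 64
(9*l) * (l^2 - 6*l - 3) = 9*l^3 - 54*l^2 - 27*l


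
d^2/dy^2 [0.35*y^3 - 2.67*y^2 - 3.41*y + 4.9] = 2.1*y - 5.34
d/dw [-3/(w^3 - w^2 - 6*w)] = 3*(3*w^2 - 2*w - 6)/(w^2*(-w^2 + w + 6)^2)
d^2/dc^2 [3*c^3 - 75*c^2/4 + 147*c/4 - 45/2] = 18*c - 75/2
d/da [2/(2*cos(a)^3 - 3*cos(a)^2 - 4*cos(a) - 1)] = 4*(3*cos(a)^2 - 3*cos(a) - 2)*sin(a)/((sin(a)^2 + 2*cos(a))^2*(2*cos(a) + 1)^2)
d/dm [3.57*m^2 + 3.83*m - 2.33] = 7.14*m + 3.83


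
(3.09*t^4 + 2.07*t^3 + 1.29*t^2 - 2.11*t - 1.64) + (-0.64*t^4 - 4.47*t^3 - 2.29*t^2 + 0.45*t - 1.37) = 2.45*t^4 - 2.4*t^3 - 1.0*t^2 - 1.66*t - 3.01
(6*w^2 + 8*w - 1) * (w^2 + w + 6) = 6*w^4 + 14*w^3 + 43*w^2 + 47*w - 6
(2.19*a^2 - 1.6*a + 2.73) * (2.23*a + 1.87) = 4.8837*a^3 + 0.5273*a^2 + 3.0959*a + 5.1051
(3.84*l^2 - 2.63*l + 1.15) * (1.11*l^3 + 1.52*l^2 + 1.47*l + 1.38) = 4.2624*l^5 + 2.9175*l^4 + 2.9237*l^3 + 3.1811*l^2 - 1.9389*l + 1.587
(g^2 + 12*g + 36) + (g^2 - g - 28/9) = 2*g^2 + 11*g + 296/9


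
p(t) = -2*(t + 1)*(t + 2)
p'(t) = -4*t - 6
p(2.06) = -24.85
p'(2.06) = -14.24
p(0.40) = -6.72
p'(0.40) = -7.60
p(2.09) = -25.28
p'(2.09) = -14.36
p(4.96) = -82.96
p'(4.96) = -25.84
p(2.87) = -37.69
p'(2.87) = -17.48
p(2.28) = -28.08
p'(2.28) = -15.12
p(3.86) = -56.96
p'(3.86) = -21.44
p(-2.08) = -0.17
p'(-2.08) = 2.32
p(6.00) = -112.00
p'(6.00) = -30.00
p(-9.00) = -112.00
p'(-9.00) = 30.00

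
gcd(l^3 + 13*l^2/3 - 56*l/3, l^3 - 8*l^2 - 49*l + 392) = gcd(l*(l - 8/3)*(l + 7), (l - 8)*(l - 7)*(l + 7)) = l + 7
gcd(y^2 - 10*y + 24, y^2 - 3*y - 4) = y - 4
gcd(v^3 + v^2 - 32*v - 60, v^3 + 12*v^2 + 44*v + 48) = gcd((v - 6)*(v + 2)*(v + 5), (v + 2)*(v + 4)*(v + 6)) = v + 2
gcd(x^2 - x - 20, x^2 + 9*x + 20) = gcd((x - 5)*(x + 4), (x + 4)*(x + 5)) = x + 4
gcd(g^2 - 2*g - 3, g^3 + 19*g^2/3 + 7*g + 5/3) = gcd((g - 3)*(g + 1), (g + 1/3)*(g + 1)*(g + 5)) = g + 1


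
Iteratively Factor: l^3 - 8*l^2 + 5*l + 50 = (l - 5)*(l^2 - 3*l - 10) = (l - 5)*(l + 2)*(l - 5)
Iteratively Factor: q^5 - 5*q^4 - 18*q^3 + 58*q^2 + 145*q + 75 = (q + 1)*(q^4 - 6*q^3 - 12*q^2 + 70*q + 75) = (q - 5)*(q + 1)*(q^3 - q^2 - 17*q - 15) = (q - 5)^2*(q + 1)*(q^2 + 4*q + 3) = (q - 5)^2*(q + 1)^2*(q + 3)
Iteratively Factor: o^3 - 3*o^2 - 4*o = (o)*(o^2 - 3*o - 4) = o*(o + 1)*(o - 4)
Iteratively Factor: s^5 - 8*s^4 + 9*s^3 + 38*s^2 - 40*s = (s + 2)*(s^4 - 10*s^3 + 29*s^2 - 20*s) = (s - 1)*(s + 2)*(s^3 - 9*s^2 + 20*s) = (s - 5)*(s - 1)*(s + 2)*(s^2 - 4*s) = (s - 5)*(s - 4)*(s - 1)*(s + 2)*(s)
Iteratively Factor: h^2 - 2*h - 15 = (h - 5)*(h + 3)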